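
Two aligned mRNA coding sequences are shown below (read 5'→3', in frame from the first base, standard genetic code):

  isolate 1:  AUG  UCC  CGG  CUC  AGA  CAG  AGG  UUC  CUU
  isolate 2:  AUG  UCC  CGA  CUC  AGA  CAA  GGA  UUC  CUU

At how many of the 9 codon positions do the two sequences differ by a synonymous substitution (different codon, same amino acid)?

2

Codon 1: AUG Met / AUG Met — identical.
Codon 2: UCC Ser / UCC Ser — identical.
Codon 3: CGG Arg / CGA Arg — synonymous.
Codon 4: CUC Leu / CUC Leu — identical.
Codon 5: AGA Arg / AGA Arg — identical.
Codon 6: CAG Gln / CAA Gln — synonymous.
Codon 7: AGG Arg / GGA Gly — nonsynonymous.
Codon 8: UUC Phe / UUC Phe — identical.
Codon 9: CUU Leu / CUU Leu — identical.
Synonymous differences: 2.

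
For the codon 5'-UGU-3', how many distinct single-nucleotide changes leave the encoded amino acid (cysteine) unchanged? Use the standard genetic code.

Position 1: none → 0 synonymous.
Position 2: none → 0 synonymous.
Position 3: UGC → 1 synonymous.
Total: 0 + 0 + 1 = 1.

1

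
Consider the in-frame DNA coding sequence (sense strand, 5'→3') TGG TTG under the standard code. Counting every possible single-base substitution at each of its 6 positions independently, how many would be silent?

2

Codon 1 (TGG, Trp): 0 synonymous substitutions.
Codon 2 (TTG, Leu): 2 synonymous substitutions.
Total: 0 + 2 = 2.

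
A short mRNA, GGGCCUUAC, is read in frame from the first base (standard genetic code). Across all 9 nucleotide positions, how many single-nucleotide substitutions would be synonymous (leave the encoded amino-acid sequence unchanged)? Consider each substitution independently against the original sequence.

Codon 1 (GGG, Gly): 3 synonymous substitutions.
Codon 2 (CCU, Pro): 3 synonymous substitutions.
Codon 3 (UAC, Tyr): 1 synonymous substitution.
Total: 3 + 3 + 1 = 7.

7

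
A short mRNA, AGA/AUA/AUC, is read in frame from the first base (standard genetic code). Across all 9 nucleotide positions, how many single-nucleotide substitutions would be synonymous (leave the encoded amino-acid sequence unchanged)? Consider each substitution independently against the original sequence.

Codon 1 (AGA, Arg): 2 synonymous substitutions.
Codon 2 (AUA, Ile): 2 synonymous substitutions.
Codon 3 (AUC, Ile): 2 synonymous substitutions.
Total: 2 + 2 + 2 = 6.

6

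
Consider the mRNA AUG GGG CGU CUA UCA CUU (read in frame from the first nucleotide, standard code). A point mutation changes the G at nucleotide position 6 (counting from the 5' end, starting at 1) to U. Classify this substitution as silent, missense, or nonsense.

silent

Position 6 falls in codon 2: GGG → Gly.
After the substitution the codon is GGU → Gly.
Both encode Gly, so the change is synonymous.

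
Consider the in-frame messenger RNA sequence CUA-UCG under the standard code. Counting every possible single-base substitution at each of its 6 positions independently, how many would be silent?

Codon 1 (CUA, Leu): 4 synonymous substitutions.
Codon 2 (UCG, Ser): 3 synonymous substitutions.
Total: 4 + 3 = 7.

7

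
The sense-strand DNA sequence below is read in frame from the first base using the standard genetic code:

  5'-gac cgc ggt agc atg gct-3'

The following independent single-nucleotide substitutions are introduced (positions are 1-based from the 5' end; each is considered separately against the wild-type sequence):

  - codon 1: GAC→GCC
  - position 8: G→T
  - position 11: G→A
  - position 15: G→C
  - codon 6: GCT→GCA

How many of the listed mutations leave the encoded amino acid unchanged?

Codon 1: GAC (Asp) → GCC (Ala) — missense.
Codon 3: GGT (Gly) → GTT (Val) — missense.
Codon 4: AGC (Ser) → AAC (Asn) — missense.
Codon 5: ATG (Met) → ATC (Ile) — missense.
Codon 6: GCT (Ala) → GCA (Ala) — synonymous.
Synonymous: 1 of 5.

1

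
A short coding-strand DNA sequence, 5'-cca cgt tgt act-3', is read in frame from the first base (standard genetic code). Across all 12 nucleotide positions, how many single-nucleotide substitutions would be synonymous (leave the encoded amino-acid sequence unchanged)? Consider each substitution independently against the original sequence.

10

Codon 1 (CCA, Pro): 3 synonymous substitutions.
Codon 2 (CGT, Arg): 3 synonymous substitutions.
Codon 3 (TGT, Cys): 1 synonymous substitution.
Codon 4 (ACT, Thr): 3 synonymous substitutions.
Total: 3 + 3 + 1 + 3 = 10.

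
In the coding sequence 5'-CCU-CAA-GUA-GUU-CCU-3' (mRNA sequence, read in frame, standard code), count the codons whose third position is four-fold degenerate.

Codon 1 CCU (Pro): third position 4-fold.
Codon 2 CAA (Gln): third position 2-fold.
Codon 3 GUA (Val): third position 4-fold.
Codon 4 GUU (Val): third position 4-fold.
Codon 5 CCU (Pro): third position 4-fold.
Four-fold degenerate third positions: 4.

4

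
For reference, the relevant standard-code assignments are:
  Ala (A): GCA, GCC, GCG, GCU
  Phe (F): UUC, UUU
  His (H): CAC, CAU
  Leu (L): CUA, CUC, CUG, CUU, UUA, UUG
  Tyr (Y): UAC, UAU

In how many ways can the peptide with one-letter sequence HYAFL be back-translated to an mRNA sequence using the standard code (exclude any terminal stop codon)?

192

His: 2 codons.
Tyr: 2 codons.
Ala: 4 codons.
Phe: 2 codons.
Leu: 6 codons.
2 × 2 × 4 × 2 × 6 = 192.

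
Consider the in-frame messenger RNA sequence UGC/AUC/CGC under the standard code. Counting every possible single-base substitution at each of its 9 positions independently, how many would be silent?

6

Codon 1 (UGC, Cys): 1 synonymous substitution.
Codon 2 (AUC, Ile): 2 synonymous substitutions.
Codon 3 (CGC, Arg): 3 synonymous substitutions.
Total: 1 + 2 + 3 = 6.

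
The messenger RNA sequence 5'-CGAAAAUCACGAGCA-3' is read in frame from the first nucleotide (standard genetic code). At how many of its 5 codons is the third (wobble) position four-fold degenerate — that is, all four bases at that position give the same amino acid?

Codon 1 CGA (Arg): third position 4-fold.
Codon 2 AAA (Lys): third position 2-fold.
Codon 3 UCA (Ser): third position 4-fold.
Codon 4 CGA (Arg): third position 4-fold.
Codon 5 GCA (Ala): third position 4-fold.
Four-fold degenerate third positions: 4.

4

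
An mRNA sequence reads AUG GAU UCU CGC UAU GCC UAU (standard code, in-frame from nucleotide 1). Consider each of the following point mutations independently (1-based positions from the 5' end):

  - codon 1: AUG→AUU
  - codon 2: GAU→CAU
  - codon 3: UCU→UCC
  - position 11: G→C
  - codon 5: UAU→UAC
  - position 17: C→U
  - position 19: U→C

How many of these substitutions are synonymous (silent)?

2

Codon 1: AUG (Met) → AUU (Ile) — missense.
Codon 2: GAU (Asp) → CAU (His) — missense.
Codon 3: UCU (Ser) → UCC (Ser) — synonymous.
Codon 4: CGC (Arg) → CCC (Pro) — missense.
Codon 5: UAU (Tyr) → UAC (Tyr) — synonymous.
Codon 6: GCC (Ala) → GUC (Val) — missense.
Codon 7: UAU (Tyr) → CAU (His) — missense.
Synonymous: 2 of 7.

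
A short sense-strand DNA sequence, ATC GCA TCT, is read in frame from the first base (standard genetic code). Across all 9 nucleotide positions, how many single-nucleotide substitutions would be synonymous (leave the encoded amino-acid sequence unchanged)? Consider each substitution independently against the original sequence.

Codon 1 (ATC, Ile): 2 synonymous substitutions.
Codon 2 (GCA, Ala): 3 synonymous substitutions.
Codon 3 (TCT, Ser): 3 synonymous substitutions.
Total: 2 + 3 + 3 = 8.

8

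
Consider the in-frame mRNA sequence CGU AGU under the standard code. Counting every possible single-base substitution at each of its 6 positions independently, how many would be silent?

Codon 1 (CGU, Arg): 3 synonymous substitutions.
Codon 2 (AGU, Ser): 1 synonymous substitution.
Total: 3 + 1 = 4.

4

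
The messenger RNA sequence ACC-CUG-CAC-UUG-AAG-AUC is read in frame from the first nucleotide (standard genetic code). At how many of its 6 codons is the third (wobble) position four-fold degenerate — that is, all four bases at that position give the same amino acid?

2

Codon 1 ACC (Thr): third position 4-fold.
Codon 2 CUG (Leu): third position 4-fold.
Codon 3 CAC (His): third position 2-fold.
Codon 4 UUG (Leu): third position 2-fold.
Codon 5 AAG (Lys): third position 2-fold.
Codon 6 AUC (Ile): third position 3-fold.
Four-fold degenerate third positions: 2.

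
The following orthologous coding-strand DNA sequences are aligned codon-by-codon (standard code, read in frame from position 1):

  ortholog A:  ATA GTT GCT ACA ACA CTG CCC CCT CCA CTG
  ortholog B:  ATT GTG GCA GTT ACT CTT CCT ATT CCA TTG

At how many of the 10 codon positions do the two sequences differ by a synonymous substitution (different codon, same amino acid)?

7

Codon 1: ATA Ile / ATT Ile — synonymous.
Codon 2: GTT Val / GTG Val — synonymous.
Codon 3: GCT Ala / GCA Ala — synonymous.
Codon 4: ACA Thr / GTT Val — nonsynonymous.
Codon 5: ACA Thr / ACT Thr — synonymous.
Codon 6: CTG Leu / CTT Leu — synonymous.
Codon 7: CCC Pro / CCT Pro — synonymous.
Codon 8: CCT Pro / ATT Ile — nonsynonymous.
Codon 9: CCA Pro / CCA Pro — identical.
Codon 10: CTG Leu / TTG Leu — synonymous.
Synonymous differences: 7.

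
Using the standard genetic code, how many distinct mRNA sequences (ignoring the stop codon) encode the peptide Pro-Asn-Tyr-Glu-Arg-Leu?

1152

Pro: 4 codons.
Asn: 2 codons.
Tyr: 2 codons.
Glu: 2 codons.
Arg: 6 codons.
Leu: 6 codons.
4 × 2 × 2 × 2 × 6 × 6 = 1152.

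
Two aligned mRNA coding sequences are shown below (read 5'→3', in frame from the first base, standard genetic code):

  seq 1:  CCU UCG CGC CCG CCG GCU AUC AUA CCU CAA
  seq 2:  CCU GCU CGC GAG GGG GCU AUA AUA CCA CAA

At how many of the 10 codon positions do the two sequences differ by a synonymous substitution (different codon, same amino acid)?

2

Codon 1: CCU Pro / CCU Pro — identical.
Codon 2: UCG Ser / GCU Ala — nonsynonymous.
Codon 3: CGC Arg / CGC Arg — identical.
Codon 4: CCG Pro / GAG Glu — nonsynonymous.
Codon 5: CCG Pro / GGG Gly — nonsynonymous.
Codon 6: GCU Ala / GCU Ala — identical.
Codon 7: AUC Ile / AUA Ile — synonymous.
Codon 8: AUA Ile / AUA Ile — identical.
Codon 9: CCU Pro / CCA Pro — synonymous.
Codon 10: CAA Gln / CAA Gln — identical.
Synonymous differences: 2.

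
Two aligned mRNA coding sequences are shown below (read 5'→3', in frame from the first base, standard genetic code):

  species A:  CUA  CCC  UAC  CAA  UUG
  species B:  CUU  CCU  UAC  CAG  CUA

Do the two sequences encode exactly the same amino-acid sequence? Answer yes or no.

Codon 1: CUA Leu / CUU Leu — synonymous.
Codon 2: CCC Pro / CCU Pro — synonymous.
Codon 3: UAC Tyr / UAC Tyr — identical.
Codon 4: CAA Gln / CAG Gln — synonymous.
Codon 5: UUG Leu / CUA Leu — synonymous.
Nonsynonymous differences: 0 → same protein.

yes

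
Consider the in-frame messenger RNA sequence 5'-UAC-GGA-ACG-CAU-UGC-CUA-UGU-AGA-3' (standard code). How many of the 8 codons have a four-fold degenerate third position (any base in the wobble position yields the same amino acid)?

Codon 1 UAC (Tyr): third position 2-fold.
Codon 2 GGA (Gly): third position 4-fold.
Codon 3 ACG (Thr): third position 4-fold.
Codon 4 CAU (His): third position 2-fold.
Codon 5 UGC (Cys): third position 2-fold.
Codon 6 CUA (Leu): third position 4-fold.
Codon 7 UGU (Cys): third position 2-fold.
Codon 8 AGA (Arg): third position 2-fold.
Four-fold degenerate third positions: 3.

3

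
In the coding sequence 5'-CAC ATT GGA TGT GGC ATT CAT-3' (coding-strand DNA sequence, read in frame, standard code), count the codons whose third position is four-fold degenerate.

2

Codon 1 CAC (His): third position 2-fold.
Codon 2 ATT (Ile): third position 3-fold.
Codon 3 GGA (Gly): third position 4-fold.
Codon 4 TGT (Cys): third position 2-fold.
Codon 5 GGC (Gly): third position 4-fold.
Codon 6 ATT (Ile): third position 3-fold.
Codon 7 CAT (His): third position 2-fold.
Four-fold degenerate third positions: 2.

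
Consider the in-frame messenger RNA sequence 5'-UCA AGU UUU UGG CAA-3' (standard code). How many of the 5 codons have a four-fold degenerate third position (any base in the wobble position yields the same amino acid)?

1

Codon 1 UCA (Ser): third position 4-fold.
Codon 2 AGU (Ser): third position 2-fold.
Codon 3 UUU (Phe): third position 2-fold.
Codon 4 UGG (Trp): third position 1-fold.
Codon 5 CAA (Gln): third position 2-fold.
Four-fold degenerate third positions: 1.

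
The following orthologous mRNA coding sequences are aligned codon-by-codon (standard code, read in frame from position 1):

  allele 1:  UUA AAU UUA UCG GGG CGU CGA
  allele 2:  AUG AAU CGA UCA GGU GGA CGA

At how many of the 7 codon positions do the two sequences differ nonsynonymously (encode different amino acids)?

Codon 1: UUA Leu / AUG Met — nonsynonymous.
Codon 2: AAU Asn / AAU Asn — identical.
Codon 3: UUA Leu / CGA Arg — nonsynonymous.
Codon 4: UCG Ser / UCA Ser — synonymous.
Codon 5: GGG Gly / GGU Gly — synonymous.
Codon 6: CGU Arg / GGA Gly — nonsynonymous.
Codon 7: CGA Arg / CGA Arg — identical.
Nonsynonymous differences: 3.

3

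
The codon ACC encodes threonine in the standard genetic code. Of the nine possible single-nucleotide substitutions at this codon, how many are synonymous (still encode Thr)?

Position 1: none → 0 synonymous.
Position 2: none → 0 synonymous.
Position 3: ACT, ACA, ACG → 3 synonymous.
Total: 0 + 0 + 3 = 3.

3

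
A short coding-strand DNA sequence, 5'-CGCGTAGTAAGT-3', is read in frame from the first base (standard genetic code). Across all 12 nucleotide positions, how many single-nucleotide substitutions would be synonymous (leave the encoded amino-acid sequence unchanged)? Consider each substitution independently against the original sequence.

10

Codon 1 (CGC, Arg): 3 synonymous substitutions.
Codon 2 (GTA, Val): 3 synonymous substitutions.
Codon 3 (GTA, Val): 3 synonymous substitutions.
Codon 4 (AGT, Ser): 1 synonymous substitution.
Total: 3 + 3 + 3 + 1 = 10.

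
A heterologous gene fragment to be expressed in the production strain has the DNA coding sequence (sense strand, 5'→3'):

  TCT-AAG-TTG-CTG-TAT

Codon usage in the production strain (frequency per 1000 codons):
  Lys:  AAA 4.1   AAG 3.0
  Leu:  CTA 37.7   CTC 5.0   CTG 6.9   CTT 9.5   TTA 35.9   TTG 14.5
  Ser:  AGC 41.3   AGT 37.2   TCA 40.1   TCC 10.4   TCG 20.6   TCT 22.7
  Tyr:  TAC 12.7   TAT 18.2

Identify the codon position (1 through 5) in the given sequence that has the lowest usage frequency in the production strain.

Codon 1 TCT (Ser): 22.7 per 1000.
Codon 2 AAG (Lys): 3.0 per 1000.
Codon 3 TTG (Leu): 14.5 per 1000.
Codon 4 CTG (Leu): 6.9 per 1000.
Codon 5 TAT (Tyr): 18.2 per 1000.
Lowest frequency is 3.0 at codon 2.

2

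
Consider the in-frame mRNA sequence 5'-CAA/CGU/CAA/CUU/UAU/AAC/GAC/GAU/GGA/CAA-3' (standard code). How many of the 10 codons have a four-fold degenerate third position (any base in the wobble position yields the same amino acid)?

3

Codon 1 CAA (Gln): third position 2-fold.
Codon 2 CGU (Arg): third position 4-fold.
Codon 3 CAA (Gln): third position 2-fold.
Codon 4 CUU (Leu): third position 4-fold.
Codon 5 UAU (Tyr): third position 2-fold.
Codon 6 AAC (Asn): third position 2-fold.
Codon 7 GAC (Asp): third position 2-fold.
Codon 8 GAU (Asp): third position 2-fold.
Codon 9 GGA (Gly): third position 4-fold.
Codon 10 CAA (Gln): third position 2-fold.
Four-fold degenerate third positions: 3.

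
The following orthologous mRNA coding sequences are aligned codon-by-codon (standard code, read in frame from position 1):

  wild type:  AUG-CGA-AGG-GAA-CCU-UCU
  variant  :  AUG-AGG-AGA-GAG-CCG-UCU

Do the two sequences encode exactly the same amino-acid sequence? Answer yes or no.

Codon 1: AUG Met / AUG Met — identical.
Codon 2: CGA Arg / AGG Arg — synonymous.
Codon 3: AGG Arg / AGA Arg — synonymous.
Codon 4: GAA Glu / GAG Glu — synonymous.
Codon 5: CCU Pro / CCG Pro — synonymous.
Codon 6: UCU Ser / UCU Ser — identical.
Nonsynonymous differences: 0 → same protein.

yes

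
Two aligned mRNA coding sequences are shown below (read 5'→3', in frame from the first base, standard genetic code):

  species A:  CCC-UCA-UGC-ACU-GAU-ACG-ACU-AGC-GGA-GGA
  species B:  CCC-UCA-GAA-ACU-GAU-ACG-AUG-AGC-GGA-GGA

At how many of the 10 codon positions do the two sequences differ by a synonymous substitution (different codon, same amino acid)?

Codon 1: CCC Pro / CCC Pro — identical.
Codon 2: UCA Ser / UCA Ser — identical.
Codon 3: UGC Cys / GAA Glu — nonsynonymous.
Codon 4: ACU Thr / ACU Thr — identical.
Codon 5: GAU Asp / GAU Asp — identical.
Codon 6: ACG Thr / ACG Thr — identical.
Codon 7: ACU Thr / AUG Met — nonsynonymous.
Codon 8: AGC Ser / AGC Ser — identical.
Codon 9: GGA Gly / GGA Gly — identical.
Codon 10: GGA Gly / GGA Gly — identical.
Synonymous differences: 0.

0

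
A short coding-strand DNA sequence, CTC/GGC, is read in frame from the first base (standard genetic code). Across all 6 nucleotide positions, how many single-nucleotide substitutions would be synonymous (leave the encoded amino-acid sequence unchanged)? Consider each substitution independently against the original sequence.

Codon 1 (CTC, Leu): 3 synonymous substitutions.
Codon 2 (GGC, Gly): 3 synonymous substitutions.
Total: 3 + 3 = 6.

6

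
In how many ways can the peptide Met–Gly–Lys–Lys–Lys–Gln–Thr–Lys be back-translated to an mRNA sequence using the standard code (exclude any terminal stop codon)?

512

Met: 1 codon.
Gly: 4 codons.
Lys: 2 codons.
Lys: 2 codons.
Lys: 2 codons.
Gln: 2 codons.
Thr: 4 codons.
Lys: 2 codons.
1 × 4 × 2 × 2 × 2 × 2 × 4 × 2 = 512.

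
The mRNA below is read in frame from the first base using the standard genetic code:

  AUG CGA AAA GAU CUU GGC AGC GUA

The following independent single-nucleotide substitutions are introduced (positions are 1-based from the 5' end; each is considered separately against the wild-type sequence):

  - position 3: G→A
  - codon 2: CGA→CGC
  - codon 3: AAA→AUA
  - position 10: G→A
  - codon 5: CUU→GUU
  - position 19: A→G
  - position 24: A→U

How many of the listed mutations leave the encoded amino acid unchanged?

2

Codon 1: AUG (Met) → AUA (Ile) — missense.
Codon 2: CGA (Arg) → CGC (Arg) — synonymous.
Codon 3: AAA (Lys) → AUA (Ile) — missense.
Codon 4: GAU (Asp) → AAU (Asn) — missense.
Codon 5: CUU (Leu) → GUU (Val) — missense.
Codon 7: AGC (Ser) → GGC (Gly) — missense.
Codon 8: GUA (Val) → GUU (Val) — synonymous.
Synonymous: 2 of 7.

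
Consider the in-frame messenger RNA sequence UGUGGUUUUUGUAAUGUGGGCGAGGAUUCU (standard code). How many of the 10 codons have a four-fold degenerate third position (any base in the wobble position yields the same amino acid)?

Codon 1 UGU (Cys): third position 2-fold.
Codon 2 GGU (Gly): third position 4-fold.
Codon 3 UUU (Phe): third position 2-fold.
Codon 4 UGU (Cys): third position 2-fold.
Codon 5 AAU (Asn): third position 2-fold.
Codon 6 GUG (Val): third position 4-fold.
Codon 7 GGC (Gly): third position 4-fold.
Codon 8 GAG (Glu): third position 2-fold.
Codon 9 GAU (Asp): third position 2-fold.
Codon 10 UCU (Ser): third position 4-fold.
Four-fold degenerate third positions: 4.

4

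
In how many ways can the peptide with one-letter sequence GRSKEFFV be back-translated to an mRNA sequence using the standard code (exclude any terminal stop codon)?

Gly: 4 codons.
Arg: 6 codons.
Ser: 6 codons.
Lys: 2 codons.
Glu: 2 codons.
Phe: 2 codons.
Phe: 2 codons.
Val: 4 codons.
4 × 6 × 6 × 2 × 2 × 2 × 2 × 4 = 9216.

9216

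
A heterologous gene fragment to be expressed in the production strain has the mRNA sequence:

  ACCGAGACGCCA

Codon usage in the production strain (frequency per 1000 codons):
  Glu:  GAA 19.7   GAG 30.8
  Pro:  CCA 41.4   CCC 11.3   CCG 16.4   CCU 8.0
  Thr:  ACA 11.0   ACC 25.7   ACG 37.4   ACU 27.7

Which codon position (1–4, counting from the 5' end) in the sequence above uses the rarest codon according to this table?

Codon 1 ACC (Thr): 25.7 per 1000.
Codon 2 GAG (Glu): 30.8 per 1000.
Codon 3 ACG (Thr): 37.4 per 1000.
Codon 4 CCA (Pro): 41.4 per 1000.
Lowest frequency is 25.7 at codon 1.

1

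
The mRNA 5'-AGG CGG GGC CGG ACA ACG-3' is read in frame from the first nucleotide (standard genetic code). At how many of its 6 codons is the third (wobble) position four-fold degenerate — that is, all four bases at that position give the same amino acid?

5

Codon 1 AGG (Arg): third position 2-fold.
Codon 2 CGG (Arg): third position 4-fold.
Codon 3 GGC (Gly): third position 4-fold.
Codon 4 CGG (Arg): third position 4-fold.
Codon 5 ACA (Thr): third position 4-fold.
Codon 6 ACG (Thr): third position 4-fold.
Four-fold degenerate third positions: 5.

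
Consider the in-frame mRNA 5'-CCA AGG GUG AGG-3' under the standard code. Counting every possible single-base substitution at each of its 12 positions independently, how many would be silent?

Codon 1 (CCA, Pro): 3 synonymous substitutions.
Codon 2 (AGG, Arg): 2 synonymous substitutions.
Codon 3 (GUG, Val): 3 synonymous substitutions.
Codon 4 (AGG, Arg): 2 synonymous substitutions.
Total: 3 + 2 + 3 + 2 = 10.

10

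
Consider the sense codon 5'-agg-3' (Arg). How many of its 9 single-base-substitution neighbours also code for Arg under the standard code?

Position 1: CGG → 1 synonymous.
Position 2: none → 0 synonymous.
Position 3: AGA → 1 synonymous.
Total: 1 + 0 + 1 = 2.

2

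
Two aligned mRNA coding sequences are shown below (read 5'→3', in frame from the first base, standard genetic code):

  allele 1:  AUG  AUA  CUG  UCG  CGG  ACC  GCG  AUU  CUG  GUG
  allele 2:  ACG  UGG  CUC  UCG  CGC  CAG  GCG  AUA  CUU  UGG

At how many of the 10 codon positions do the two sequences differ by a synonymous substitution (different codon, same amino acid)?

4

Codon 1: AUG Met / ACG Thr — nonsynonymous.
Codon 2: AUA Ile / UGG Trp — nonsynonymous.
Codon 3: CUG Leu / CUC Leu — synonymous.
Codon 4: UCG Ser / UCG Ser — identical.
Codon 5: CGG Arg / CGC Arg — synonymous.
Codon 6: ACC Thr / CAG Gln — nonsynonymous.
Codon 7: GCG Ala / GCG Ala — identical.
Codon 8: AUU Ile / AUA Ile — synonymous.
Codon 9: CUG Leu / CUU Leu — synonymous.
Codon 10: GUG Val / UGG Trp — nonsynonymous.
Synonymous differences: 4.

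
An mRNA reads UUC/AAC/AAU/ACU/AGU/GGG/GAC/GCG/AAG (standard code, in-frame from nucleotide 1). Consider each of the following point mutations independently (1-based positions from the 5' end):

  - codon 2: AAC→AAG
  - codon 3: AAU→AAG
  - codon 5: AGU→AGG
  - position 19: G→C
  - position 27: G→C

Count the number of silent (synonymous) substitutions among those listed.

0

Codon 2: AAC (Asn) → AAG (Lys) — missense.
Codon 3: AAU (Asn) → AAG (Lys) — missense.
Codon 5: AGU (Ser) → AGG (Arg) — missense.
Codon 7: GAC (Asp) → CAC (His) — missense.
Codon 9: AAG (Lys) → AAC (Asn) — missense.
Synonymous: 0 of 5.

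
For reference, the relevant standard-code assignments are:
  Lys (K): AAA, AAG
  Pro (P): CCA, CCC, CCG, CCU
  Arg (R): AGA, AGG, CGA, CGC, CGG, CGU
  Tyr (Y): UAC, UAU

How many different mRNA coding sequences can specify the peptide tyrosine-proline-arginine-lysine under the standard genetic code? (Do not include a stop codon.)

Tyr: 2 codons.
Pro: 4 codons.
Arg: 6 codons.
Lys: 2 codons.
2 × 4 × 6 × 2 = 96.

96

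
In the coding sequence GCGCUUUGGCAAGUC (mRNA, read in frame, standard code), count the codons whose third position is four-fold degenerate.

Codon 1 GCG (Ala): third position 4-fold.
Codon 2 CUU (Leu): third position 4-fold.
Codon 3 UGG (Trp): third position 1-fold.
Codon 4 CAA (Gln): third position 2-fold.
Codon 5 GUC (Val): third position 4-fold.
Four-fold degenerate third positions: 3.

3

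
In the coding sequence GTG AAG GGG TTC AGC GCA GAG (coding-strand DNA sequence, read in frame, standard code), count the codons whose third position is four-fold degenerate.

Codon 1 GTG (Val): third position 4-fold.
Codon 2 AAG (Lys): third position 2-fold.
Codon 3 GGG (Gly): third position 4-fold.
Codon 4 TTC (Phe): third position 2-fold.
Codon 5 AGC (Ser): third position 2-fold.
Codon 6 GCA (Ala): third position 4-fold.
Codon 7 GAG (Glu): third position 2-fold.
Four-fold degenerate third positions: 3.

3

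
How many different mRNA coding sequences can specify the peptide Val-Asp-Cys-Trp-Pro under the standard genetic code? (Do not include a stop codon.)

64

Val: 4 codons.
Asp: 2 codons.
Cys: 2 codons.
Trp: 1 codon.
Pro: 4 codons.
4 × 2 × 2 × 1 × 4 = 64.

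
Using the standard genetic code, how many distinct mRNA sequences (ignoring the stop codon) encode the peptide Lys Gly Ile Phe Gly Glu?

384

Lys: 2 codons.
Gly: 4 codons.
Ile: 3 codons.
Phe: 2 codons.
Gly: 4 codons.
Glu: 2 codons.
2 × 4 × 3 × 2 × 4 × 2 = 384.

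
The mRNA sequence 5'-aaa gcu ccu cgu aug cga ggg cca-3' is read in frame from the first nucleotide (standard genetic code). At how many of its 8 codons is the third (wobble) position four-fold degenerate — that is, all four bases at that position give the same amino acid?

6

Codon 1 AAA (Lys): third position 2-fold.
Codon 2 GCU (Ala): third position 4-fold.
Codon 3 CCU (Pro): third position 4-fold.
Codon 4 CGU (Arg): third position 4-fold.
Codon 5 AUG (Met): third position 1-fold.
Codon 6 CGA (Arg): third position 4-fold.
Codon 7 GGG (Gly): third position 4-fold.
Codon 8 CCA (Pro): third position 4-fold.
Four-fold degenerate third positions: 6.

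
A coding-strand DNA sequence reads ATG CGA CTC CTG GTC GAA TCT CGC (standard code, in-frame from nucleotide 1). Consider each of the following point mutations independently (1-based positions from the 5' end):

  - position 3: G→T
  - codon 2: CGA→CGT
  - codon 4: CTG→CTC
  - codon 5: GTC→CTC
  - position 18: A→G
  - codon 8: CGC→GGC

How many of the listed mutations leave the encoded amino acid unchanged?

Codon 1: ATG (Met) → ATT (Ile) — missense.
Codon 2: CGA (Arg) → CGT (Arg) — synonymous.
Codon 4: CTG (Leu) → CTC (Leu) — synonymous.
Codon 5: GTC (Val) → CTC (Leu) — missense.
Codon 6: GAA (Glu) → GAG (Glu) — synonymous.
Codon 8: CGC (Arg) → GGC (Gly) — missense.
Synonymous: 3 of 6.

3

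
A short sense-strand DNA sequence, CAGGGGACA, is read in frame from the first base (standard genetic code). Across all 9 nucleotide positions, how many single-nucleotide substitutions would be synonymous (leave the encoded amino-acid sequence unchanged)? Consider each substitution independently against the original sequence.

7

Codon 1 (CAG, Gln): 1 synonymous substitution.
Codon 2 (GGG, Gly): 3 synonymous substitutions.
Codon 3 (ACA, Thr): 3 synonymous substitutions.
Total: 1 + 3 + 3 = 7.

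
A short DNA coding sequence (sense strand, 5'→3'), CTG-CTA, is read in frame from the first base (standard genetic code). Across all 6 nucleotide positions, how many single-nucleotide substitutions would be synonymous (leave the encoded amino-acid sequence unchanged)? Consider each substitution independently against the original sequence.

8

Codon 1 (CTG, Leu): 4 synonymous substitutions.
Codon 2 (CTA, Leu): 4 synonymous substitutions.
Total: 4 + 4 = 8.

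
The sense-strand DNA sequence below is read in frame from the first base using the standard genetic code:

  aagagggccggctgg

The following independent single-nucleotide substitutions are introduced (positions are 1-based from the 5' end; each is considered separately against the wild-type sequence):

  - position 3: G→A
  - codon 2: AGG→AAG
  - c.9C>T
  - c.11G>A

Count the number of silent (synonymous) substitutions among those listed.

Codon 1: AAG (Lys) → AAA (Lys) — synonymous.
Codon 2: AGG (Arg) → AAG (Lys) — missense.
Codon 3: GCC (Ala) → GCT (Ala) — synonymous.
Codon 4: GGC (Gly) → GAC (Asp) — missense.
Synonymous: 2 of 4.

2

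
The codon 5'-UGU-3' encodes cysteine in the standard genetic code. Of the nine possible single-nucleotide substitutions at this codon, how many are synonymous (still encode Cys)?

Position 1: none → 0 synonymous.
Position 2: none → 0 synonymous.
Position 3: UGC → 1 synonymous.
Total: 0 + 0 + 1 = 1.

1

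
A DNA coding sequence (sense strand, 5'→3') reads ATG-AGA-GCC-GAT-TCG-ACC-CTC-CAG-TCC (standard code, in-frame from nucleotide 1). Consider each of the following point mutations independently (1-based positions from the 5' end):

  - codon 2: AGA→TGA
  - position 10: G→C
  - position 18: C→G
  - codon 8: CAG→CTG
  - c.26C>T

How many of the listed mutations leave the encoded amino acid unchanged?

Codon 2: AGA (Arg) → TGA (Stop) — nonsense.
Codon 4: GAT (Asp) → CAT (His) — missense.
Codon 6: ACC (Thr) → ACG (Thr) — synonymous.
Codon 8: CAG (Gln) → CTG (Leu) — missense.
Codon 9: TCC (Ser) → TTC (Phe) — missense.
Synonymous: 1 of 5.

1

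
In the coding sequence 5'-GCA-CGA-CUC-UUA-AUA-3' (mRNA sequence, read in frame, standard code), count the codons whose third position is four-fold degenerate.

Codon 1 GCA (Ala): third position 4-fold.
Codon 2 CGA (Arg): third position 4-fold.
Codon 3 CUC (Leu): third position 4-fold.
Codon 4 UUA (Leu): third position 2-fold.
Codon 5 AUA (Ile): third position 3-fold.
Four-fold degenerate third positions: 3.

3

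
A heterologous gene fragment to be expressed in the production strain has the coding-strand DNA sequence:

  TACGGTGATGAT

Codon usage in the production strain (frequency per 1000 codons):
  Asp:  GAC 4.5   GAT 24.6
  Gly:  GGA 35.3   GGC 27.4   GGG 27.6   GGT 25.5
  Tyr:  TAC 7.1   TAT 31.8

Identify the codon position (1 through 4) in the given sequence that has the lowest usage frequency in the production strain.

Codon 1 TAC (Tyr): 7.1 per 1000.
Codon 2 GGT (Gly): 25.5 per 1000.
Codon 3 GAT (Asp): 24.6 per 1000.
Codon 4 GAT (Asp): 24.6 per 1000.
Lowest frequency is 7.1 at codon 1.

1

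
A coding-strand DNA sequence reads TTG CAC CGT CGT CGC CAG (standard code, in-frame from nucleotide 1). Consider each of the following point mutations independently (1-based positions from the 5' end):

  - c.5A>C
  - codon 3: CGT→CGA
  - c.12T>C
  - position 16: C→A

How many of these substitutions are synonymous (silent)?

2

Codon 2: CAC (His) → CCC (Pro) — missense.
Codon 3: CGT (Arg) → CGA (Arg) — synonymous.
Codon 4: CGT (Arg) → CGC (Arg) — synonymous.
Codon 6: CAG (Gln) → AAG (Lys) — missense.
Synonymous: 2 of 4.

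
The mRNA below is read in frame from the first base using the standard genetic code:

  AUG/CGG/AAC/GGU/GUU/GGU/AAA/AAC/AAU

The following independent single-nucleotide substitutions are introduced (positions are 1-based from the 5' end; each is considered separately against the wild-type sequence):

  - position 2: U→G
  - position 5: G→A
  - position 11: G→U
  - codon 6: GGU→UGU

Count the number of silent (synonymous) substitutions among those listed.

0

Codon 1: AUG (Met) → AGG (Arg) — missense.
Codon 2: CGG (Arg) → CAG (Gln) — missense.
Codon 4: GGU (Gly) → GUU (Val) — missense.
Codon 6: GGU (Gly) → UGU (Cys) — missense.
Synonymous: 0 of 4.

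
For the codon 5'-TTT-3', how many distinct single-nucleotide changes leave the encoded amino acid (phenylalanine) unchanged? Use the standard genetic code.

1

Position 1: none → 0 synonymous.
Position 2: none → 0 synonymous.
Position 3: TTC → 1 synonymous.
Total: 0 + 0 + 1 = 1.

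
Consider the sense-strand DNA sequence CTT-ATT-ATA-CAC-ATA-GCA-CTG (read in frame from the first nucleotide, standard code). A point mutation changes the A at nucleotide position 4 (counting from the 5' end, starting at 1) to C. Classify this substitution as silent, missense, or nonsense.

missense

Position 4 falls in codon 2: ATT → Ile.
After the substitution the codon is CTT → Leu.
Ile ≠ Leu, so this is a missense mutation.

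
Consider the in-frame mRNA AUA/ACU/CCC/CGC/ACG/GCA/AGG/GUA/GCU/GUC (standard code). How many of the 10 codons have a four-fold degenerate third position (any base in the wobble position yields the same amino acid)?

Codon 1 AUA (Ile): third position 3-fold.
Codon 2 ACU (Thr): third position 4-fold.
Codon 3 CCC (Pro): third position 4-fold.
Codon 4 CGC (Arg): third position 4-fold.
Codon 5 ACG (Thr): third position 4-fold.
Codon 6 GCA (Ala): third position 4-fold.
Codon 7 AGG (Arg): third position 2-fold.
Codon 8 GUA (Val): third position 4-fold.
Codon 9 GCU (Ala): third position 4-fold.
Codon 10 GUC (Val): third position 4-fold.
Four-fold degenerate third positions: 8.

8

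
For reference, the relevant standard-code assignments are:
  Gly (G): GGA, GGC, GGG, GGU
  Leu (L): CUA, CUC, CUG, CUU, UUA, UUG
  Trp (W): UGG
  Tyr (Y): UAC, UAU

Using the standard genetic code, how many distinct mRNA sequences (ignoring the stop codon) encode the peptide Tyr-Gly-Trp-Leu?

Tyr: 2 codons.
Gly: 4 codons.
Trp: 1 codon.
Leu: 6 codons.
2 × 4 × 1 × 6 = 48.

48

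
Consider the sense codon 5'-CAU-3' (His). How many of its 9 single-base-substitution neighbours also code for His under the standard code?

1

Position 1: none → 0 synonymous.
Position 2: none → 0 synonymous.
Position 3: CAC → 1 synonymous.
Total: 0 + 0 + 1 = 1.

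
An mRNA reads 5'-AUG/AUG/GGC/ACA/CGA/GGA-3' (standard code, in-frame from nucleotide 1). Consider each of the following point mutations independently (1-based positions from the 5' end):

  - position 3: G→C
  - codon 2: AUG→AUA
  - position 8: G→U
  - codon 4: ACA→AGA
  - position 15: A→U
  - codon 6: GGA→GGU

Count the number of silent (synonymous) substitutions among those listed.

Codon 1: AUG (Met) → AUC (Ile) — missense.
Codon 2: AUG (Met) → AUA (Ile) — missense.
Codon 3: GGC (Gly) → GUC (Val) — missense.
Codon 4: ACA (Thr) → AGA (Arg) — missense.
Codon 5: CGA (Arg) → CGU (Arg) — synonymous.
Codon 6: GGA (Gly) → GGU (Gly) — synonymous.
Synonymous: 2 of 6.

2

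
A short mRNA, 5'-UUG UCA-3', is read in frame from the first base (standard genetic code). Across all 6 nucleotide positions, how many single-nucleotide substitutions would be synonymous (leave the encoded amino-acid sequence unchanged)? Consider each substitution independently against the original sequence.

Codon 1 (UUG, Leu): 2 synonymous substitutions.
Codon 2 (UCA, Ser): 3 synonymous substitutions.
Total: 2 + 3 = 5.

5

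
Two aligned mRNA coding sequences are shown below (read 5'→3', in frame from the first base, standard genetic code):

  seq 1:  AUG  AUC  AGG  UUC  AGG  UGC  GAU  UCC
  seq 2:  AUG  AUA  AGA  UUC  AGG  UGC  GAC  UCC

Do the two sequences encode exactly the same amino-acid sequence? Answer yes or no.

Codon 1: AUG Met / AUG Met — identical.
Codon 2: AUC Ile / AUA Ile — synonymous.
Codon 3: AGG Arg / AGA Arg — synonymous.
Codon 4: UUC Phe / UUC Phe — identical.
Codon 5: AGG Arg / AGG Arg — identical.
Codon 6: UGC Cys / UGC Cys — identical.
Codon 7: GAU Asp / GAC Asp — synonymous.
Codon 8: UCC Ser / UCC Ser — identical.
Nonsynonymous differences: 0 → same protein.

yes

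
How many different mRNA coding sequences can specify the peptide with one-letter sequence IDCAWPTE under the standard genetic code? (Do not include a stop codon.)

Ile: 3 codons.
Asp: 2 codons.
Cys: 2 codons.
Ala: 4 codons.
Trp: 1 codon.
Pro: 4 codons.
Thr: 4 codons.
Glu: 2 codons.
3 × 2 × 2 × 4 × 1 × 4 × 4 × 2 = 1536.

1536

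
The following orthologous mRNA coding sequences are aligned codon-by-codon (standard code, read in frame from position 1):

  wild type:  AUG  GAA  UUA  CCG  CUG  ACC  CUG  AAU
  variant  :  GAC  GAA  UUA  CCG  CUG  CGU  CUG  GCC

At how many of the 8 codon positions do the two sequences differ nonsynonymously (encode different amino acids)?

Codon 1: AUG Met / GAC Asp — nonsynonymous.
Codon 2: GAA Glu / GAA Glu — identical.
Codon 3: UUA Leu / UUA Leu — identical.
Codon 4: CCG Pro / CCG Pro — identical.
Codon 5: CUG Leu / CUG Leu — identical.
Codon 6: ACC Thr / CGU Arg — nonsynonymous.
Codon 7: CUG Leu / CUG Leu — identical.
Codon 8: AAU Asn / GCC Ala — nonsynonymous.
Nonsynonymous differences: 3.

3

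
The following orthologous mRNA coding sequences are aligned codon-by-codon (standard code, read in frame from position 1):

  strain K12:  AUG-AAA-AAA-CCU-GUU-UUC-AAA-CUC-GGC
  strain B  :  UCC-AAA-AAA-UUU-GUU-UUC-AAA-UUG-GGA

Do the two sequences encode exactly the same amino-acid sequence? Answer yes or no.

Codon 1: AUG Met / UCC Ser — nonsynonymous.
Codon 2: AAA Lys / AAA Lys — identical.
Codon 3: AAA Lys / AAA Lys — identical.
Codon 4: CCU Pro / UUU Phe — nonsynonymous.
Codon 5: GUU Val / GUU Val — identical.
Codon 6: UUC Phe / UUC Phe — identical.
Codon 7: AAA Lys / AAA Lys — identical.
Codon 8: CUC Leu / UUG Leu — synonymous.
Codon 9: GGC Gly / GGA Gly — synonymous.
Nonsynonymous differences: 2 → different protein.

no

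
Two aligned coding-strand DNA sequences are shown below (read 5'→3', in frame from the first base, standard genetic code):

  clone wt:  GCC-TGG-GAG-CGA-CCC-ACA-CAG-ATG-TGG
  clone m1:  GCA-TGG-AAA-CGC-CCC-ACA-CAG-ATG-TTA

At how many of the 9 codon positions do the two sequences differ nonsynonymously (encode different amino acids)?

Codon 1: GCC Ala / GCA Ala — synonymous.
Codon 2: TGG Trp / TGG Trp — identical.
Codon 3: GAG Glu / AAA Lys — nonsynonymous.
Codon 4: CGA Arg / CGC Arg — synonymous.
Codon 5: CCC Pro / CCC Pro — identical.
Codon 6: ACA Thr / ACA Thr — identical.
Codon 7: CAG Gln / CAG Gln — identical.
Codon 8: ATG Met / ATG Met — identical.
Codon 9: TGG Trp / TTA Leu — nonsynonymous.
Nonsynonymous differences: 2.

2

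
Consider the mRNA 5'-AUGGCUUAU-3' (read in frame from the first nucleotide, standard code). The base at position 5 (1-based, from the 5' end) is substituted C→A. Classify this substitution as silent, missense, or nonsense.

Position 5 falls in codon 2: GCU → Ala.
After the substitution the codon is GAU → Asp.
Ala ≠ Asp, so this is a missense mutation.

missense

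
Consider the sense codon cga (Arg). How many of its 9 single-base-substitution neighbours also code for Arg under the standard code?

Position 1: AGA → 1 synonymous.
Position 2: none → 0 synonymous.
Position 3: CGT, CGC, CGG → 3 synonymous.
Total: 1 + 0 + 3 = 4.

4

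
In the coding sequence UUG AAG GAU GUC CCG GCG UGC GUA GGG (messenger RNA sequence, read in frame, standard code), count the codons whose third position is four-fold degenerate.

5

Codon 1 UUG (Leu): third position 2-fold.
Codon 2 AAG (Lys): third position 2-fold.
Codon 3 GAU (Asp): third position 2-fold.
Codon 4 GUC (Val): third position 4-fold.
Codon 5 CCG (Pro): third position 4-fold.
Codon 6 GCG (Ala): third position 4-fold.
Codon 7 UGC (Cys): third position 2-fold.
Codon 8 GUA (Val): third position 4-fold.
Codon 9 GGG (Gly): third position 4-fold.
Four-fold degenerate third positions: 5.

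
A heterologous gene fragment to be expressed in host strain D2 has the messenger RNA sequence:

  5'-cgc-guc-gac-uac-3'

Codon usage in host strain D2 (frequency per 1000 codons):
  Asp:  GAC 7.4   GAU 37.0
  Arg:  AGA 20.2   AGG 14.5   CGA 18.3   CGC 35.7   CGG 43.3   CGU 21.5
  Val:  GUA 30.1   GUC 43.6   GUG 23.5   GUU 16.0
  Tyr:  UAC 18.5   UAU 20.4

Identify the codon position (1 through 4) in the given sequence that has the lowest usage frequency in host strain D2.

3

Codon 1 CGC (Arg): 35.7 per 1000.
Codon 2 GUC (Val): 43.6 per 1000.
Codon 3 GAC (Asp): 7.4 per 1000.
Codon 4 UAC (Tyr): 18.5 per 1000.
Lowest frequency is 7.4 at codon 3.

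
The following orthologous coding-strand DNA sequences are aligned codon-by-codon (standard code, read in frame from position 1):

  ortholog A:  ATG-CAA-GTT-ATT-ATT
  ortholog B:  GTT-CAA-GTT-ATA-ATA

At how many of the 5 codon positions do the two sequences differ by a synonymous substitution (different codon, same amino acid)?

2

Codon 1: ATG Met / GTT Val — nonsynonymous.
Codon 2: CAA Gln / CAA Gln — identical.
Codon 3: GTT Val / GTT Val — identical.
Codon 4: ATT Ile / ATA Ile — synonymous.
Codon 5: ATT Ile / ATA Ile — synonymous.
Synonymous differences: 2.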